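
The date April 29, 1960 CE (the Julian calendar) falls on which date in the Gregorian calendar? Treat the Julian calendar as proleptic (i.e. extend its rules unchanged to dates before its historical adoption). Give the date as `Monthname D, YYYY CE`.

May 12, 1960 CE

At this point the Julian calendar is 13 days behind the Gregorian.
29 April 1960 Julian + 13 days → 12 May 1960 Gregorian.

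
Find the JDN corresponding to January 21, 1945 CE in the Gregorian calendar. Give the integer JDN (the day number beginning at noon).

JDN 2299161 is 15 October 1582 CE (Gregorian); the target day is +132316 days from there, so JDN = 2431477.

2431477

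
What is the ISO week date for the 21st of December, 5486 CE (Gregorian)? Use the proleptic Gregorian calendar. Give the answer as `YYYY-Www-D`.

The weekday is Tuesday (ISO weekday 2).
That Tuesday belongs to ISO week 51 of ISO year 5486.

5486-W51-2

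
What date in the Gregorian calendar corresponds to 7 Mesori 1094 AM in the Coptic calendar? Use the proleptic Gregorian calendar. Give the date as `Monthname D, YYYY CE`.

August 8, 1378 CE

Julian Day Number of the source date = 2224584.
Converting JDN 2224584 to the Gregorian calendar gives 8 August 1378 CE.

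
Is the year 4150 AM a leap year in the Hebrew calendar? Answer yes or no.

Hebrew year 4150 is year 8 of its 19-year Metonic cycle; leap years are at positions 3, 6, 8, 11, 14, 17, 19, so it is a leap year (13 months).

yes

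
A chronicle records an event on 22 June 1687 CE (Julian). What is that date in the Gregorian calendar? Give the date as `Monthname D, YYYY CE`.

July 2, 1687 CE

For dates in this range the Gregorian date is 10 days ahead of the Julian.
22 June 1687 Julian + 10 days → 2 July 1687 Gregorian.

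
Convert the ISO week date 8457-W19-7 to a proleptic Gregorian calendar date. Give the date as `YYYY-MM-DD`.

8457-05-13

ISO week 1 of 8457 is the week containing the first Thursday of 8457.
Week 19, day 7 (Sunday) lands on 8457-05-13.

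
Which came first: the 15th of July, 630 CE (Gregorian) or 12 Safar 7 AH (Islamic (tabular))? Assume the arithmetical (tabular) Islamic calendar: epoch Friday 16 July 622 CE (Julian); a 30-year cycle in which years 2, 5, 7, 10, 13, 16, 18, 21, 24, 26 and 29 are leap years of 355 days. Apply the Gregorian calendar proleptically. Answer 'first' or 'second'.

Converting both to JDN: 1951358 vs 1950607; the smaller is the second.

second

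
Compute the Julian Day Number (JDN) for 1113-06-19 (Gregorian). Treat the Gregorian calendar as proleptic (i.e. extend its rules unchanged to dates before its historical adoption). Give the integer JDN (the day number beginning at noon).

2127744

JDN 2400001 is 17 November 1858 CE (Gregorian), MJD 0; the target day is −272257 days from there, so JDN = 2127744.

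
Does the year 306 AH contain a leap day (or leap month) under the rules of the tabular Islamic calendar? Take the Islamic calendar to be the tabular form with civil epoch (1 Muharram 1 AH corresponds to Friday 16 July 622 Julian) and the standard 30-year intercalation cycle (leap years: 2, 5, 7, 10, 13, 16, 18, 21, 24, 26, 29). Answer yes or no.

no

Year 306 AH is year 6 of its 30-year cycle; leap positions are 2, 5, 7, 10, 13, 16, 18, 21, 24, 26, 29, so it is a common year (354 days).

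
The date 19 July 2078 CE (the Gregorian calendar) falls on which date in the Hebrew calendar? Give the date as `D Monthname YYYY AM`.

Both dates share Julian Day Number 2480234; in the Hebrew calendar that is 9 Av 5838 AM.

9 Av 5838 AM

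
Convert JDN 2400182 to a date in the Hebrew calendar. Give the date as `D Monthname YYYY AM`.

The Gregorian equivalent of JDN 2400182 is 17 May 1859.
In the Hebrew calendar that day is 13 Iyar 5619 AM.

13 Iyar 5619 AM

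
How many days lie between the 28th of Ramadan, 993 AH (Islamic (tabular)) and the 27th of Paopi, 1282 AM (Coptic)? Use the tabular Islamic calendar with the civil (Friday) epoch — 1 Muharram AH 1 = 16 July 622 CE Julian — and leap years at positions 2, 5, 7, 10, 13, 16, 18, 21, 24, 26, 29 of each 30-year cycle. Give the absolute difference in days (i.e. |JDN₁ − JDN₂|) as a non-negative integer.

JDN of the first date = 2300235.
JDN of the second date = 2292971.
|2292971 − 2300235| = 7264.

7264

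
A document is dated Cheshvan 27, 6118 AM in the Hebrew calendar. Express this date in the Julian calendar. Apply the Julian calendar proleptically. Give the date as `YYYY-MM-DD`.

Both dates share Julian Day Number 2582251; in the Julian calendar that is 26 October 2357 CE.

2357-10-26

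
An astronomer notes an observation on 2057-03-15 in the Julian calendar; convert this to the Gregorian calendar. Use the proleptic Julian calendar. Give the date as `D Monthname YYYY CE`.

28 March 2057 CE

For dates in this range the Gregorian date is 13 days ahead of the Julian.
15 March 2057 Julian + 13 days → 28 March 2057 Gregorian.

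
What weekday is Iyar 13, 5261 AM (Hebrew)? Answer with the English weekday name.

This is JDN 2269419 (11 May 1501 Gregorian).
Since JDN mod 7 = 5 (0 = Monday), the day is Saturday.

Saturday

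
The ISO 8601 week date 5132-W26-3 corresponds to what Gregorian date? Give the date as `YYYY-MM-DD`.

5132-06-29

ISO week 1 of 5132 is the week containing the first Thursday of 5132.
Week 26, day 3 (Wednesday) lands on 5132-06-29.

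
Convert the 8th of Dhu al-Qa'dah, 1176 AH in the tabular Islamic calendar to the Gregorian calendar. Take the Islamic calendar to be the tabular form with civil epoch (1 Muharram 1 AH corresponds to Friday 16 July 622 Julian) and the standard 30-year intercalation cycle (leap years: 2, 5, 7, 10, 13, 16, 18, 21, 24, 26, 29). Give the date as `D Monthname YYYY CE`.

Julian Day Number of the source date = 2365123.
Converting JDN 2365123 to the Gregorian calendar gives 21 May 1763 CE.

21 May 1763 CE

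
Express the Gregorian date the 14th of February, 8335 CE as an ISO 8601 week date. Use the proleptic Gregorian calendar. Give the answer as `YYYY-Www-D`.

8335-W07-4

The weekday is Thursday (ISO weekday 4).
That Thursday belongs to ISO week 7 of ISO year 8335.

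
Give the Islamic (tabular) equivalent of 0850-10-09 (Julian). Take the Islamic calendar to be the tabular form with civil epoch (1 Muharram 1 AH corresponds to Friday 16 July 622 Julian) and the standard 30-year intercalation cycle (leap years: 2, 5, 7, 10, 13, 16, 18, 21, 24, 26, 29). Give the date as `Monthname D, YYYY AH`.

Rabi' al-Awwal 28, 236 AH

Both dates share Julian Day Number 2031802; in the tabular Islamic calendar that is 28 Rabi' al-Awwal 236 AH.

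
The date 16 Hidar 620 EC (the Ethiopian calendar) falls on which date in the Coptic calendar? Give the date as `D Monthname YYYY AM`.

The source date corresponds to 16 November 627 in the proleptic Gregorian calendar (JDN 1950386).
That day falls on 16 Hathor 344 AM in the Coptic calendar.

16 Hathor 344 AM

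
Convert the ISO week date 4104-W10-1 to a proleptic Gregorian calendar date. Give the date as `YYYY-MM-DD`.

4104-03-03

ISO week 1 of 4104 is the week containing the first Thursday of 4104.
Week 10, day 1 (Monday) lands on 4104-03-03.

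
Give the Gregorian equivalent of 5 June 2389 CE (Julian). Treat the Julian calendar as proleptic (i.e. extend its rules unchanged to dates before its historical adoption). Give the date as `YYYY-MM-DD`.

2389-06-21

At this point the Julian calendar is 16 days behind the Gregorian.
5 June 2389 Julian + 16 days → 21 June 2389 Gregorian.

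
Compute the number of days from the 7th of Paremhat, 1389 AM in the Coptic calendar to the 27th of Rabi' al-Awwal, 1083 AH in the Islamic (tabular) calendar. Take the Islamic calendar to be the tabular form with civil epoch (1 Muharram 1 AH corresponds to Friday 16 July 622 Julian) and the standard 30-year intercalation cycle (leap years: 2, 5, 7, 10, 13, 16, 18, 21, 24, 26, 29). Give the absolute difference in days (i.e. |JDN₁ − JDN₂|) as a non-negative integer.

First date → JDN 2332183; second date → JDN 2331950.
The interval is |2332183 − 2331950| = 233 days.

233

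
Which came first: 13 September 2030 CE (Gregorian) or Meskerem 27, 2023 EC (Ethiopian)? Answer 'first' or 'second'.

First date → JDN 2462758; second date → JDN 2462782.
JDN 2462758 < JDN 2462782, so the first date is earlier.

first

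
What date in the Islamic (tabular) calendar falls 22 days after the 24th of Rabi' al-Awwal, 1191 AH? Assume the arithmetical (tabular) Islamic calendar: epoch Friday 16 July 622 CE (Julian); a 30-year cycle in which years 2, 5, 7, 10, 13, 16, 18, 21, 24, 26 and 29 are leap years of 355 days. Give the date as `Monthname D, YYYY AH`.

The starting date is JDN 2370218; 2370218 + 22 = 2370240.
JDN 2370240 corresponds to Rabi' al-Thani 16, 1191 AH.

Rabi' al-Thani 16, 1191 AH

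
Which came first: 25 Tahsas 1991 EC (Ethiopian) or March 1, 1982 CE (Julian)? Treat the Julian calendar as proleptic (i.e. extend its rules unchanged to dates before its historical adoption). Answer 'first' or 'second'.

second

First date → JDN 2451182; second date → JDN 2445043.
JDN 2445043 < JDN 2451182, so the second date is earlier.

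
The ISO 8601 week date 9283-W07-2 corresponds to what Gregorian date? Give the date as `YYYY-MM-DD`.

9283-02-16

ISO week 1 of 9283 is the week containing the first Thursday of 9283.
Week 7, day 2 (Tuesday) lands on 9283-02-16.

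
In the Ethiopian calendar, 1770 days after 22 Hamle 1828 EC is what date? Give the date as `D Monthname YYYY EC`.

Counting 1770 days forward from JDN 2391854 reaches JDN 2393624, which is 26 Ginbot 1833 EC.

26 Ginbot 1833 EC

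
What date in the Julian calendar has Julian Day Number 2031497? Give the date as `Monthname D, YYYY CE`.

JDN 2031497 is 12 December 849 in the proleptic Gregorian calendar.
In the Julian calendar that day is December 8, 849 CE.

December 8, 849 CE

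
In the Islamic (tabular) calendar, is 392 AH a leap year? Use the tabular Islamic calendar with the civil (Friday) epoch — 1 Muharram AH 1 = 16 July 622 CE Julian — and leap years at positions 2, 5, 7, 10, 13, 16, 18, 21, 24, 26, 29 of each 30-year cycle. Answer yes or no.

Year 392 AH is year 2 of its 30-year cycle; leap positions are 2, 5, 7, 10, 13, 16, 18, 21, 24, 26, 29, so it is a leap year (355 days).

yes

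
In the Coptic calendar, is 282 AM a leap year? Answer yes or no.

no

282 mod 4 = 2; in the Coptic calendar a year is leap when year mod 4 = 3, so it is a common year.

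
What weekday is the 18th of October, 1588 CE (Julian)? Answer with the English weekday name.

Friday

In the Gregorian calendar this is 28 October 1588 (JDN 2301366).
JDN 2301366 mod 7 = 4, and JDN 0 was a Monday, so this is a Friday.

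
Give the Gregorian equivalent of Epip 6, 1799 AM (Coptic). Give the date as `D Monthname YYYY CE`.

13 July 2083 CE

Julian Day Number of the source date = 2482054.
Converting JDN 2482054 to the Gregorian calendar gives 13 July 2083 CE.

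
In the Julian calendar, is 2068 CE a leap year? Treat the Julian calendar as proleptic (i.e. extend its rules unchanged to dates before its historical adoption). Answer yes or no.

yes

2068 mod 4 = 0, so it is a leap year in the Julian calendar.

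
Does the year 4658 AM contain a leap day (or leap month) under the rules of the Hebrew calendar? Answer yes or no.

yes

Hebrew year 4658 is year 3 of its 19-year Metonic cycle; leap years are at positions 3, 6, 8, 11, 14, 17, 19, so it is a leap year (13 months).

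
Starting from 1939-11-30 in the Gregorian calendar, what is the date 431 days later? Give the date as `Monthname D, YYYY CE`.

JDN of 1939-11-30 = 2429598.
2429598 + 431 = 2430029.
JDN 2430029 in the Gregorian calendar is February 3, 1941 CE.

February 3, 1941 CE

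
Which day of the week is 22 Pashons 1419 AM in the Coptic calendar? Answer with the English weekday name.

In the Gregorian calendar this is 28 May 1703 (JDN 2343215).
2343215 ≡ 0 (mod 7); counting from Monday = 0 gives Monday.

Monday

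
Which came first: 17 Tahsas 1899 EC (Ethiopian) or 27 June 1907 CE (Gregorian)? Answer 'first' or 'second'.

Converting both to JDN: 2417571 vs 2417754; the smaller is the first.

first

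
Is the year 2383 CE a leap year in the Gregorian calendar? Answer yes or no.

no

2383 is not divisible by 4, so it is a common year.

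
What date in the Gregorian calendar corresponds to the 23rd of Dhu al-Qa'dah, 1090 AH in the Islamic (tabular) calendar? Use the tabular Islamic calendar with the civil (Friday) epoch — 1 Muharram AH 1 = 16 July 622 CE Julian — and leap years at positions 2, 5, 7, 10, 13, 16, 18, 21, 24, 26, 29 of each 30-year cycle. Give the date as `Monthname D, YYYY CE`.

December 26, 1679 CE

Both dates share Julian Day Number 2334662; in the Gregorian calendar that is 26 December 1679 CE.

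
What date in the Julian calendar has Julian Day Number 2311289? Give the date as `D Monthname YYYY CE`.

19 December 1615 CE

The Gregorian equivalent of JDN 2311289 is 29 December 1615.
In the Julian calendar that day is 19 December 1615 CE.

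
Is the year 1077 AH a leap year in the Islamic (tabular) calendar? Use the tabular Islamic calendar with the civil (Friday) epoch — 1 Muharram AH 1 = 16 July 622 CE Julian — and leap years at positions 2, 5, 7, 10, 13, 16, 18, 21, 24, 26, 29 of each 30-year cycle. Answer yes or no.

no

Year 1077 AH is year 27 of its 30-year cycle; leap positions are 2, 5, 7, 10, 13, 16, 18, 21, 24, 26, 29, so it is a common year (354 days).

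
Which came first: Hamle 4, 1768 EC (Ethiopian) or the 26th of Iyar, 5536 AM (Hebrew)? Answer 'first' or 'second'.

Converting both to JDN: 2369921 vs 2369866; the smaller is the second.

second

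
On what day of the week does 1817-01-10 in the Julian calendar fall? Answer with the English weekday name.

Wednesday

This is JDN 2384727 (22 January 1817 Gregorian).
JDN 2384727 mod 7 = 2, and JDN 0 was a Monday, so this is a Wednesday.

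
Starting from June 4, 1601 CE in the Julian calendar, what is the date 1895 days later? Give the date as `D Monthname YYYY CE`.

JDN of June 4, 1601 CE = 2305978.
2305978 + 1895 = 2307873.
JDN 2307873 in the Julian calendar is 12 August 1606 CE.

12 August 1606 CE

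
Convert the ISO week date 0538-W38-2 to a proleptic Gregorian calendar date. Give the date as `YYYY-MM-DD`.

0538-09-16

ISO week 1 of 538 is the week containing the first Thursday of 538.
Week 38, day 2 (Tuesday) lands on 0538-09-16.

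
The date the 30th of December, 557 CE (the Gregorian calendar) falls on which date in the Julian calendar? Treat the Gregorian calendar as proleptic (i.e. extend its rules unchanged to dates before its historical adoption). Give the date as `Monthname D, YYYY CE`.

For dates in this range the Gregorian date is 2 days ahead of the Julian.
30 December 557 Gregorian − 2 days → 28 December 557 Julian.

December 28, 557 CE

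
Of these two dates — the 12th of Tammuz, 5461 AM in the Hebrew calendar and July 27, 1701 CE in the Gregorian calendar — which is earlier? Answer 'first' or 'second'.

first

First date → JDN 2342536; second date → JDN 2342545.
JDN 2342536 < JDN 2342545, so the first date is earlier.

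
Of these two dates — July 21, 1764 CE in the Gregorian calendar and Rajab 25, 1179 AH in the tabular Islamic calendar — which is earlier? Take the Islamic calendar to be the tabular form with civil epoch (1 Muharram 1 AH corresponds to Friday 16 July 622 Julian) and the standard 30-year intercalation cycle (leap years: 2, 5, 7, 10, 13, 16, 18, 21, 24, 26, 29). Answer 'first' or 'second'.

Converting both to JDN: 2365550 vs 2366085; the smaller is the first.

first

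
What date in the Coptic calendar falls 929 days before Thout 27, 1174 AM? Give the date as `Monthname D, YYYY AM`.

Paremhat 14, 1171 AM

Counting 929 days back from JDN 2253494 reaches JDN 2252565, which is Paremhat 14, 1171 AM.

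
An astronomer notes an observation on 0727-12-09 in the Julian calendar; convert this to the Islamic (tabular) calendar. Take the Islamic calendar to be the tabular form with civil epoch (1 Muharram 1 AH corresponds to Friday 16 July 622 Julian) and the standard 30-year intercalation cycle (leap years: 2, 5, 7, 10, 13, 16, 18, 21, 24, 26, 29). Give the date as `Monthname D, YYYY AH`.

Both dates share Julian Day Number 1986937; in the tabular Islamic calendar that is 19 Sha'ban 109 AH.

Sha'ban 19, 109 AH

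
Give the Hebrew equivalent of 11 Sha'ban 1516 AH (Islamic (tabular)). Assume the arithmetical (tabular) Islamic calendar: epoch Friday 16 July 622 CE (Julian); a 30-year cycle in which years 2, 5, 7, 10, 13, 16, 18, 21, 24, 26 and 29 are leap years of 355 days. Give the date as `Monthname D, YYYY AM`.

Tevet 11, 5853 AM

Julian Day Number of the source date = 2485522.
Converting JDN 2485522 to the Hebrew calendar gives 11 Tevet 5853 AM.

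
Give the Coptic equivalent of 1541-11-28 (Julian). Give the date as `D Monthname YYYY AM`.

The source date corresponds to 8 December 1541 in the proleptic Gregorian calendar (JDN 2284240).
That day falls on 2 Koiak 1258 AM in the Coptic calendar.

2 Koiak 1258 AM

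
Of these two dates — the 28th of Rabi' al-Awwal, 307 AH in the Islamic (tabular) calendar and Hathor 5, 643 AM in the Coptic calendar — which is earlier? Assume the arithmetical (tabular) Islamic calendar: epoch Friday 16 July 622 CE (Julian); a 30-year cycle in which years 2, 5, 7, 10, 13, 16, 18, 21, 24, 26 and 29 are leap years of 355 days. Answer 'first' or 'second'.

The two dates have Julian Day Numbers 2056962 and 2059584 respectively.
Since 2056962 < 2059584, the first date comes first.

first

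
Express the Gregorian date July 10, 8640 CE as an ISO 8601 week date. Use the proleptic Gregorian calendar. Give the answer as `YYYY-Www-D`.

8640-W28-5

The weekday is Friday (ISO weekday 5).
That Friday belongs to ISO week 28 of ISO year 8640.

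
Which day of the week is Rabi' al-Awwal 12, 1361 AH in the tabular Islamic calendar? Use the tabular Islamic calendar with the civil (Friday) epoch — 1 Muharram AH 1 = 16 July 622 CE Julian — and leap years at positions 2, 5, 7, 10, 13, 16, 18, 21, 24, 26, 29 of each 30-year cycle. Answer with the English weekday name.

Monday

This is JDN 2430449 (30 March 1942 Gregorian).
2430449 ≡ 0 (mod 7); counting from Monday = 0 gives Monday.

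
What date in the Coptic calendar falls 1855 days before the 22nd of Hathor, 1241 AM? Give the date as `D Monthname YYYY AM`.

JDN of the 22nd of Hathor, 1241 AM = 2278021.
2278021 − 1855 = 2276166.
JDN 2276166 in the Coptic calendar is 23 Paopi 1236 AM.

23 Paopi 1236 AM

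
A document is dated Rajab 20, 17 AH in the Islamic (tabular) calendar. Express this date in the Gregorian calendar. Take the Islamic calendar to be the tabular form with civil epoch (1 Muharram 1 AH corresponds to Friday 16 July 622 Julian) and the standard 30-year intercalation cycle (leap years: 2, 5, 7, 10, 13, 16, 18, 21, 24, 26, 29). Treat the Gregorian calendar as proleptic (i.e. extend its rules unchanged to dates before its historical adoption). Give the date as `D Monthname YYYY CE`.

Julian Day Number of the source date = 1954306.
Converting JDN 1954306 to the Gregorian calendar gives 10 August 638 CE.

10 August 638 CE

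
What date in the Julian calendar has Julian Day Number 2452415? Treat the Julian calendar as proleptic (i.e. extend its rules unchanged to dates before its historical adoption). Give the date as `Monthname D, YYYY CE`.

May 7, 2002 CE

JDN 2452415 is 20 May 2002 in the Gregorian calendar.
In the Julian calendar that day is May 7, 2002 CE.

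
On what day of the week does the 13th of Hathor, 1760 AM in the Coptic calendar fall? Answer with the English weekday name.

Monday

In the Gregorian calendar this is 23 November 2043 (JDN 2467577).
2467577 ≡ 0 (mod 7); counting from Monday = 0 gives Monday.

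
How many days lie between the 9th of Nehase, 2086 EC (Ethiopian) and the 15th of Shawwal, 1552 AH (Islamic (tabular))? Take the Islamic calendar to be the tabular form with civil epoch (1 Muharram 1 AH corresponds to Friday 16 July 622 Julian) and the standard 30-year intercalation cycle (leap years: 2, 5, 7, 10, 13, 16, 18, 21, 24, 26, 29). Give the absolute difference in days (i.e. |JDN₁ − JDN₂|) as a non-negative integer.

12238

First date → JDN 2486105; second date → JDN 2498343.
The interval is |2486105 − 2498343| = 12238 days.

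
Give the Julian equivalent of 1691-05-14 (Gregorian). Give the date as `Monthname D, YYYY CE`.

The Julian–Gregorian offset here is 10 days (Julian trailing).
14 May 1691 Gregorian − 10 days → 4 May 1691 Julian.

May 4, 1691 CE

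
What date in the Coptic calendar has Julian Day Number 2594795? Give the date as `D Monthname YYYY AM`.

4 Paremhat 2108 AM

JDN 2594795 is 16 March 2392 in the Gregorian calendar.
In the Coptic calendar that day is 4 Paremhat 2108 AM.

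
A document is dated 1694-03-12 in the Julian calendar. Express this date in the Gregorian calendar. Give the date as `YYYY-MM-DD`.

For dates in this range the Gregorian date is 10 days ahead of the Julian.
12 March 1694 Julian + 10 days → 22 March 1694 Gregorian.

1694-03-22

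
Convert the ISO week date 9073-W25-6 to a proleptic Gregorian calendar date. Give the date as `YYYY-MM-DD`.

ISO week 1 of 9073 is the week containing the first Thursday of 9073.
Week 25, day 6 (Saturday) lands on 9073-06-21.

9073-06-21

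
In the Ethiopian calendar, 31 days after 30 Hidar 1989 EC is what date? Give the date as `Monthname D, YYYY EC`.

The starting date is JDN 2450427; 2450427 + 31 = 2450458.
JDN 2450458 corresponds to Tir 1, 1989 EC.

Tir 1, 1989 EC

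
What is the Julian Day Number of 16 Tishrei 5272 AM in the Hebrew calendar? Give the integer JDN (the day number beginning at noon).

In the proleptic Gregorian calendar the same day is 18 October 1511.
JDN 2451545 is 1 January 2000 CE (Gregorian); the target day is −178314 days from there, so JDN = 2273231.

2273231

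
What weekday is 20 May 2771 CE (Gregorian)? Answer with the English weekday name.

Thursday

JDN 2733286 mod 7 = 3, and JDN 0 was a Monday, so this is a Thursday.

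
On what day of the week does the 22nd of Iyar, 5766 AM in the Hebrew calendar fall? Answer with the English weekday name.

Saturday

Equivalently 20 May 2006 Gregorian, JDN 2453876.
JDN 2453876 mod 7 = 5, and JDN 0 was a Monday, so this is a Saturday.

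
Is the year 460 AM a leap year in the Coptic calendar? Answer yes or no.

no

460 mod 4 = 0; in the Coptic calendar a year is leap when year mod 4 = 3, so it is a common year.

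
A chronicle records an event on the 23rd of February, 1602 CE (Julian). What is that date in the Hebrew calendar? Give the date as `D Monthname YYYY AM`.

Julian Day Number of the source date = 2306242.
Converting JDN 2306242 to the Hebrew calendar gives 12 Adar 5362 AM.

12 Adar 5362 AM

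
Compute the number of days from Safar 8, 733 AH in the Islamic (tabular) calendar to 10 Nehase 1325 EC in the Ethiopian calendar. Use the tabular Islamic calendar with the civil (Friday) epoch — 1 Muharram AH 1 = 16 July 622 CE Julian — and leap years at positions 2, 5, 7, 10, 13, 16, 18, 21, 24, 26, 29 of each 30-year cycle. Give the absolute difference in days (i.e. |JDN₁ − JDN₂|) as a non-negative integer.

First date → JDN 2207873; second date → JDN 2208151.
The interval is |2207873 − 2208151| = 278 days.

278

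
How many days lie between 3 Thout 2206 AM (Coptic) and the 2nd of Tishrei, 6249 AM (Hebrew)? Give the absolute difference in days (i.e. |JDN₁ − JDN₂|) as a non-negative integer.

373

First date → JDN 2630408; second date → JDN 2630035.
The interval is |2630408 − 2630035| = 373 days.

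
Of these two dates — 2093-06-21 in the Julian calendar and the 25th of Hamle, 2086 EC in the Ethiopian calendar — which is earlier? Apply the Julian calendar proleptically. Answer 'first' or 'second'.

first

Converting both to JDN: 2485698 vs 2486091; the smaller is the first.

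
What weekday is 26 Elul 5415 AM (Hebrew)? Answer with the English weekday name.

In the Gregorian calendar this is 28 September 1655 (JDN 2325807).
JDN 2325807 mod 7 = 1, and JDN 0 was a Monday, so this is a Tuesday.

Tuesday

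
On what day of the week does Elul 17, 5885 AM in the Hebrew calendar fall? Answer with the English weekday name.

Sunday

Equivalently 16 September 2125 Gregorian, JDN 2497459.
Since JDN mod 7 = 6 (0 = Monday), the day is Sunday.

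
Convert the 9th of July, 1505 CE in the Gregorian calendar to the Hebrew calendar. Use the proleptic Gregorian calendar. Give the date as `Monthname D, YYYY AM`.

Tammuz 27, 5265 AM

Both dates share Julian Day Number 2270939; in the Hebrew calendar that is 27 Tammuz 5265 AM.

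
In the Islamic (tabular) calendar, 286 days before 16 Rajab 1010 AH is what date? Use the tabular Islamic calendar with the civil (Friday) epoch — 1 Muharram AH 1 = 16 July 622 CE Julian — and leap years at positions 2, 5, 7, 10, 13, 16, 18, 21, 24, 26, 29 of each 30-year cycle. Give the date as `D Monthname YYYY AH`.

25 Ramadan 1009 AH

JDN of 16 Rajab 1010 AH = 2306188.
2306188 − 286 = 2305902.
JDN 2305902 in the tabular Islamic calendar is 25 Ramadan 1009 AH.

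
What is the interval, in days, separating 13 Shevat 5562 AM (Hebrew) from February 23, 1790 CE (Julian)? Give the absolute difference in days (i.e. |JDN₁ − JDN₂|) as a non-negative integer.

JDN of the first date = 2379242.
JDN of the second date = 2374909.
|2374909 − 2379242| = 4333.

4333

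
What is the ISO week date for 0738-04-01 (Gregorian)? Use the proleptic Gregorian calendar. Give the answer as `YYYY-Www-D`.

The weekday is Friday (ISO weekday 5).
That Friday belongs to ISO week 13 of ISO year 738.

0738-W13-5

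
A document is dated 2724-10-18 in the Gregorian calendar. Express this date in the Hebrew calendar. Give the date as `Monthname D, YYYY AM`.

Cheshvan 8, 6485 AM

Both dates share Julian Day Number 2716271; in the Hebrew calendar that is 8 Cheshvan 6485 AM.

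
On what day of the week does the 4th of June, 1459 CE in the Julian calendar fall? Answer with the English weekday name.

In the proleptic Gregorian calendar this is 13 June 1459 (JDN 2254112).
2254112 ≡ 0 (mod 7); counting from Monday = 0 gives Monday.

Monday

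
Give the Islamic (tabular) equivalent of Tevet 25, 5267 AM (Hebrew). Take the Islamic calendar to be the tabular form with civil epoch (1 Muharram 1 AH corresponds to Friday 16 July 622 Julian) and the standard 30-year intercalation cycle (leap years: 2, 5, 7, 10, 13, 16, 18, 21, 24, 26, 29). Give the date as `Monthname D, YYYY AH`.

Sha'ban 24, 912 AH

The source date corresponds to 19 January 1507 in the proleptic Gregorian calendar (JDN 2271498).
That day falls on 24 Sha'ban 912 AH in the tabular Islamic calendar.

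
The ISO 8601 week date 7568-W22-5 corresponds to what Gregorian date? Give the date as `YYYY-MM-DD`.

ISO week 1 of 7568 is the week containing the first Thursday of 7568.
Week 22, day 5 (Friday) lands on 7568-05-31.

7568-05-31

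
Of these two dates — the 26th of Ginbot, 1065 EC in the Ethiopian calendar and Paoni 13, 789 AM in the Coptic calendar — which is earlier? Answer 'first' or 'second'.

first

Converting both to JDN: 2113112 vs 2113129; the smaller is the first.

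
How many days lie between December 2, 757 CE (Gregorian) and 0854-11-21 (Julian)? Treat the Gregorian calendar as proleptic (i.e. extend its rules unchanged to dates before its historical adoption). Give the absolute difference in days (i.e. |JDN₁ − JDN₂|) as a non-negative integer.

First date → JDN 1997884; second date → JDN 2033306.
The interval is |1997884 − 2033306| = 35422 days.

35422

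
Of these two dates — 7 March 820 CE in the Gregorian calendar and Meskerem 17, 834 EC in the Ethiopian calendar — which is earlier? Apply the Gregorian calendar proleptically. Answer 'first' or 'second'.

first

The two dates have Julian Day Numbers 2020625 and 2028490 respectively.
Since 2020625 < 2028490, the first date comes first.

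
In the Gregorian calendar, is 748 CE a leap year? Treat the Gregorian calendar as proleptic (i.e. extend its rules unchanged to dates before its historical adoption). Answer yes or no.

748 is divisible by 4 and not by 100, so it is a leap year.

yes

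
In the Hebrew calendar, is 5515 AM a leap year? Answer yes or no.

no

Hebrew year 5515 is year 5 of its 19-year Metonic cycle; leap years are at positions 3, 6, 8, 11, 14, 17, 19, so it is a common year (12 months).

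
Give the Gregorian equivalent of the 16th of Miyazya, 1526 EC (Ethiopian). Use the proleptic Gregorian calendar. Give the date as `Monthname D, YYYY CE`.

April 21, 1534 CE

Both dates share Julian Day Number 2281452; in the Gregorian calendar that is 21 April 1534 CE.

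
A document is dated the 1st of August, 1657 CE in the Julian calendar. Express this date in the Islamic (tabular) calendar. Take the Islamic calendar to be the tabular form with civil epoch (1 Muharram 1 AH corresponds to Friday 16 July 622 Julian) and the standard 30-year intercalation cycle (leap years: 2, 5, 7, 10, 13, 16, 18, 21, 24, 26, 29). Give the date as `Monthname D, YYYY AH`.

Dhu al-Qa'dah 1, 1067 AH

The source date corresponds to 11 August 1657 in the Gregorian calendar (JDN 2326490).
That day falls on 1 Dhu al-Qa'dah 1067 AH in the tabular Islamic calendar.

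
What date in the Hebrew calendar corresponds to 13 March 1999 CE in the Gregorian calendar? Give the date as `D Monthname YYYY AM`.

Julian Day Number of the source date = 2451251.
Converting JDN 2451251 to the Hebrew calendar gives 25 Adar 5759 AM.

25 Adar 5759 AM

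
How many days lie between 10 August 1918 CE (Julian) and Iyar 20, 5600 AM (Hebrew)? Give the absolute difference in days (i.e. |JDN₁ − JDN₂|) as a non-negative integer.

28580

JDN of the first date = 2421829.
JDN of the second date = 2393249.
|2393249 − 2421829| = 28580.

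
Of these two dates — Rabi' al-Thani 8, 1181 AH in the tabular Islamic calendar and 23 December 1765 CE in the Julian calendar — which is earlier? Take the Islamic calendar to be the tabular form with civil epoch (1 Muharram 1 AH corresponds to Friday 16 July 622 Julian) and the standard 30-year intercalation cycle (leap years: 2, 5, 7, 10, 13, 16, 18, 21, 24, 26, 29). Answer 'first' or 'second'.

second

Converting both to JDN: 2366689 vs 2366081; the smaller is the second.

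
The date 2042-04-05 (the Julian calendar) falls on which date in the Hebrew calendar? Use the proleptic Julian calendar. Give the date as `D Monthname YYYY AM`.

28 Nisan 5802 AM

Julian Day Number of the source date = 2466993.
Converting JDN 2466993 to the Hebrew calendar gives 28 Nisan 5802 AM.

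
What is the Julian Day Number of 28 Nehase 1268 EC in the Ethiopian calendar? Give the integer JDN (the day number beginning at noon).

In the proleptic Gregorian calendar the same day is 28 August 1276.
JDN 2451545 is 1 January 2000 CE (Gregorian); the target day is −264195 days from there, so JDN = 2187350.

2187350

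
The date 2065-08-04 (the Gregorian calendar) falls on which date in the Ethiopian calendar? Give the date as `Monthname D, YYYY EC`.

Hamle 28, 2057 EC

Julian Day Number of the source date = 2475502.
Converting JDN 2475502 to the Ethiopian calendar gives 28 Hamle 2057 EC.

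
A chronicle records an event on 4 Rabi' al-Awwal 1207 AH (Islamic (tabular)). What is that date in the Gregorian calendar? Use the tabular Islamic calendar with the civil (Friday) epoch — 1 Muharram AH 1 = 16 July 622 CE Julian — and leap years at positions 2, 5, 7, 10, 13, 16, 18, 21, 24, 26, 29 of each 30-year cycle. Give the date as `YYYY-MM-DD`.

1792-10-20

Both dates share Julian Day Number 2375868; in the Gregorian calendar that is 20 October 1792 CE.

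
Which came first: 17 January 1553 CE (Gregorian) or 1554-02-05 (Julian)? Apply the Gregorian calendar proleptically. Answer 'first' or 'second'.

Converting both to JDN: 2288298 vs 2288692; the smaller is the first.

first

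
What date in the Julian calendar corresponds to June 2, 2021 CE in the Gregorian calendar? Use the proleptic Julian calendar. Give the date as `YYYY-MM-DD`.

The Julian–Gregorian offset here is 13 days (Julian trailing).
2 June 2021 Gregorian − 13 days → 20 May 2021 Julian.

2021-05-20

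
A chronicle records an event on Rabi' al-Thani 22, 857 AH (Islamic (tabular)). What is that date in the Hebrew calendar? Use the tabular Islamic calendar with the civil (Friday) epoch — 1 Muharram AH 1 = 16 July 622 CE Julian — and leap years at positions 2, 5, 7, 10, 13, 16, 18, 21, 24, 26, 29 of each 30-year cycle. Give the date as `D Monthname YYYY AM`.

23 Iyar 5213 AM

Both dates share Julian Day Number 2251888; in the Hebrew calendar that is 23 Iyar 5213 AM.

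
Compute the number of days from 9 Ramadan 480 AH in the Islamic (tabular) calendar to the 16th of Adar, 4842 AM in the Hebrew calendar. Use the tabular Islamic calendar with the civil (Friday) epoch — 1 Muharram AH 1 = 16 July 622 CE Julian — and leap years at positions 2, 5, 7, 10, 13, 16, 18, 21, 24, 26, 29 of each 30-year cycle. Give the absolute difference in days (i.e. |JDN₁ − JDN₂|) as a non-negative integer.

First date → JDN 2118426; second date → JDN 2116306.
The interval is |2118426 − 2116306| = 2120 days.

2120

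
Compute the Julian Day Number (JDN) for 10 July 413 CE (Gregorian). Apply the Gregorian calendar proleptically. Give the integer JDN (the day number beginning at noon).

JDN 2451545 is 1 January 2000 CE (Gregorian); the target day is −579449 days from there, so JDN = 1872096.

1872096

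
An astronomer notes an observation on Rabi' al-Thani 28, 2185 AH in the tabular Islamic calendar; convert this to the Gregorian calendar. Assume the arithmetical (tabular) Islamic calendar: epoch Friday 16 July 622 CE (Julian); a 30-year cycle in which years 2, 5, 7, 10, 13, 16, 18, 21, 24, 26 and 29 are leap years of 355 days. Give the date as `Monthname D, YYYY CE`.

October 31, 2741 CE

Julian Day Number of the source date = 2722493.
Converting JDN 2722493 to the Gregorian calendar gives 31 October 2741 CE.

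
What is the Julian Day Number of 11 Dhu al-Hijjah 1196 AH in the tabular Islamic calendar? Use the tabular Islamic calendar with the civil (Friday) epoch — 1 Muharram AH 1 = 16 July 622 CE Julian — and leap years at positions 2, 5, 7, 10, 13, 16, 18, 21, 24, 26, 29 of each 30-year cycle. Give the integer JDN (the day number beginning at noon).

In the Gregorian calendar the same day is 17 November 1782.
JDN 2400001 is 17 November 1858 CE (Gregorian), MJD 0; the target day is −27758 days from there, so JDN = 2372243.

2372243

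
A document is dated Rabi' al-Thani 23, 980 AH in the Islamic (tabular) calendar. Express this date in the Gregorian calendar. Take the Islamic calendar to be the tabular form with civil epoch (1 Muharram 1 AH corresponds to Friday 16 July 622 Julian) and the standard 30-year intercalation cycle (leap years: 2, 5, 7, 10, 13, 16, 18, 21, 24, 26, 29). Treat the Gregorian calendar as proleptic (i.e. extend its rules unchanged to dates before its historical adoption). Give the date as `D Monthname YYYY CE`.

Both dates share Julian Day Number 2295476; in the Gregorian calendar that is 12 September 1572 CE.

12 September 1572 CE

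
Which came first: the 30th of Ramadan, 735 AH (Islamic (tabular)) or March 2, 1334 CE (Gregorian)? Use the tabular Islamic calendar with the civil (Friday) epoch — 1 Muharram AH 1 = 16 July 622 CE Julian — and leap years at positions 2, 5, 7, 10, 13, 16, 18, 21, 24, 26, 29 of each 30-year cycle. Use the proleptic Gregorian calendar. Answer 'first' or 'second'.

First date → JDN 2208810; second date → JDN 2208354.
JDN 2208354 < JDN 2208810, so the second date is earlier.

second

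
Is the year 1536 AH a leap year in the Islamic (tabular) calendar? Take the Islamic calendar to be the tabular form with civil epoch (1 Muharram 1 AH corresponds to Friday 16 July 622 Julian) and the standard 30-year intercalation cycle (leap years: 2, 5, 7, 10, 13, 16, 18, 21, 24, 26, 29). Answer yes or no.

Year 1536 AH is year 6 of its 30-year cycle; leap positions are 2, 5, 7, 10, 13, 16, 18, 21, 24, 26, 29, so it is a common year (354 days).

no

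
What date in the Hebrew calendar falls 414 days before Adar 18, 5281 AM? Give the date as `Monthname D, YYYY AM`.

Counting 414 days back from JDN 2276659 reaches JDN 2276245, which is Shevat 18, 5280 AM.

Shevat 18, 5280 AM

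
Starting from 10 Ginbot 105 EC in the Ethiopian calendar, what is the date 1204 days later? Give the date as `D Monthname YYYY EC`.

28 Nehase 108 EC

The starting date is JDN 1762456; 1762456 + 1204 = 1763660.
JDN 1763660 corresponds to 28 Nehase 108 EC.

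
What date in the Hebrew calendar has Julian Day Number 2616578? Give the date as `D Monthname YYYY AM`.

The Gregorian equivalent of JDN 2616578 is 5 November 2451.
In the Hebrew calendar that day is 9 Cheshvan 6212 AM.

9 Cheshvan 6212 AM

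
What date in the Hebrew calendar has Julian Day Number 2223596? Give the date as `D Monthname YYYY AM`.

22 Kislev 5136 AM

JDN 2223596 is 24 November 1375 in the proleptic Gregorian calendar.
In the Hebrew calendar that day is 22 Kislev 5136 AM.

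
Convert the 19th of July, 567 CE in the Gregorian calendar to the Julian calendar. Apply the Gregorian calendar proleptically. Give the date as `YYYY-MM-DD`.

0567-07-17

At this point the Julian calendar is 2 days behind the Gregorian.
19 July 567 Gregorian − 2 days → 17 July 567 Julian.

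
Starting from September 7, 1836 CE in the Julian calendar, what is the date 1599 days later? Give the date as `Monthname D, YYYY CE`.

January 23, 1841 CE

JDN of September 7, 1836 CE = 2391907.
2391907 + 1599 = 2393506.
JDN 2393506 in the Julian calendar is January 23, 1841 CE.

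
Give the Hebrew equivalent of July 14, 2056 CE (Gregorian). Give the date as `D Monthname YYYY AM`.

1 Av 5816 AM

Julian Day Number of the source date = 2472194.
Converting JDN 2472194 to the Hebrew calendar gives 1 Av 5816 AM.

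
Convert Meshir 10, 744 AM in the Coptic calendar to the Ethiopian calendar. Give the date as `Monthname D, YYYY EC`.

Both dates share Julian Day Number 2096570; in the Ethiopian calendar that is 10 Yekatit 1020 EC.

Yekatit 10, 1020 EC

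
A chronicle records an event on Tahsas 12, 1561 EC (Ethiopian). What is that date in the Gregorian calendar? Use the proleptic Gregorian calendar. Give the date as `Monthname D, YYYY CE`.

December 18, 1568 CE

Both dates share Julian Day Number 2294112; in the Gregorian calendar that is 18 December 1568 CE.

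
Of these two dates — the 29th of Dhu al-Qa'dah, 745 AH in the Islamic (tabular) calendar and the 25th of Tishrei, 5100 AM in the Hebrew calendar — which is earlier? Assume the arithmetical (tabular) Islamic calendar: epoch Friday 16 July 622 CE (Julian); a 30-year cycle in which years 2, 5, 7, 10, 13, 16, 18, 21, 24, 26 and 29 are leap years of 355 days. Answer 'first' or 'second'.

First date → JDN 2212412; second date → JDN 2210398.
JDN 2210398 < JDN 2212412, so the second date is earlier.

second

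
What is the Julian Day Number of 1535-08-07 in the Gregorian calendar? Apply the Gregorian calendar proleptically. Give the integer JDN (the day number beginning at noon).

2281925

JDN 2451545 is 1 January 2000 CE (Gregorian); the target day is −169620 days from there, so JDN = 2281925.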